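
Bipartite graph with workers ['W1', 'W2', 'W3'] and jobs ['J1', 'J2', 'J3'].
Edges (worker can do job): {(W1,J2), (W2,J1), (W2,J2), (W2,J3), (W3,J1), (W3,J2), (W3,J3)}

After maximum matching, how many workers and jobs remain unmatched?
Unmatched: 0 workers, 0 jobs

Maximum matching size: 3
Workers: 3 total, 3 matched, 0 unmatched
Jobs: 3 total, 3 matched, 0 unmatched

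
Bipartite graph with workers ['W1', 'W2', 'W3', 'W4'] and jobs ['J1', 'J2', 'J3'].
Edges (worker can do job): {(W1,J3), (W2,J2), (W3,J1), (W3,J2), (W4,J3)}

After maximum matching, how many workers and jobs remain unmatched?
Unmatched: 1 workers, 0 jobs

Maximum matching size: 3
Workers: 4 total, 3 matched, 1 unmatched
Jobs: 3 total, 3 matched, 0 unmatched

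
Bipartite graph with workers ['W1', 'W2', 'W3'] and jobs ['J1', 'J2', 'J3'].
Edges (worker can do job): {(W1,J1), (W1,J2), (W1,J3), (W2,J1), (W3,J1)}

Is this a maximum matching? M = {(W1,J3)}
No, size 1 is not maximum

Proposed matching has size 1.
Maximum matching size for this graph: 2.

This is NOT maximum - can be improved to size 2.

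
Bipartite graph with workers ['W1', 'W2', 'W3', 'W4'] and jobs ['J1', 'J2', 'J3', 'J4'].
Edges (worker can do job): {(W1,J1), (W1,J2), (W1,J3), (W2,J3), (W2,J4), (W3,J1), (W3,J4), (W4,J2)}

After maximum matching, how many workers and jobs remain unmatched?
Unmatched: 0 workers, 0 jobs

Maximum matching size: 4
Workers: 4 total, 4 matched, 0 unmatched
Jobs: 4 total, 4 matched, 0 unmatched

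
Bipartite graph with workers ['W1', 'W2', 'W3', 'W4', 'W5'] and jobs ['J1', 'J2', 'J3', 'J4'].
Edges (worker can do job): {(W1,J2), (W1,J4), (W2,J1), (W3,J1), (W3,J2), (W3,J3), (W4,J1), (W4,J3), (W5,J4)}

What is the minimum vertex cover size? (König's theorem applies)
Minimum vertex cover size = 4

By König's theorem: in bipartite graphs,
min vertex cover = max matching = 4

Maximum matching has size 4, so minimum vertex cover also has size 4.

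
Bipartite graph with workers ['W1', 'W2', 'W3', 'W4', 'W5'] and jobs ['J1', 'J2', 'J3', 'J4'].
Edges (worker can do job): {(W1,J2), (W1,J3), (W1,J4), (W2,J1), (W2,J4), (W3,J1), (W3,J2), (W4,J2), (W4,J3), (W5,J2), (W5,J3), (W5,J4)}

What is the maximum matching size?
Maximum matching size = 4

Maximum matching: {(W2,J1), (W3,J2), (W4,J3), (W5,J4)}
Size: 4

This assigns 4 workers to 4 distinct jobs.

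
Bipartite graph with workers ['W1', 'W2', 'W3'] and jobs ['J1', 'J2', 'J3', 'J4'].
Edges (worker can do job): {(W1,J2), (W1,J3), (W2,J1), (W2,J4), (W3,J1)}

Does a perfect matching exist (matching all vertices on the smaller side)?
Yes, perfect matching exists (size 3)

Perfect matching: {(W1,J2), (W2,J4), (W3,J1)}
All 3 vertices on the smaller side are matched.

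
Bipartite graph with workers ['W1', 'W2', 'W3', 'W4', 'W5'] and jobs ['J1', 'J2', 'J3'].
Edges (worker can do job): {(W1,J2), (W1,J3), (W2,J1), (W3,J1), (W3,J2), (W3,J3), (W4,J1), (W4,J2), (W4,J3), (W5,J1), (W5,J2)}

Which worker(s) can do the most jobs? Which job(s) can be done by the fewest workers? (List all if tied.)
Most versatile: W3, W4 (3 jobs); Least covered: J3 (3 workers)

Worker degrees (jobs they can do): W1:2, W2:1, W3:3, W4:3, W5:2
Job degrees (workers who can do it): J1:4, J2:4, J3:3

Maximum worker degree is 3, achieved by: W3, W4
Minimum job degree is 3, achieved by: J3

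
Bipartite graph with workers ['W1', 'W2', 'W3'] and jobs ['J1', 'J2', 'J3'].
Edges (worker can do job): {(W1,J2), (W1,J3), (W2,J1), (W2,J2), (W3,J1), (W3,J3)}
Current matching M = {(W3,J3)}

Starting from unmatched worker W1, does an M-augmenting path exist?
Yes: W1 → J2

An M-augmenting path alternates non-matching / matching edges, starting and ending at unmatched vertices.
Path: W1 → J2
(J2 is unmatched in M, so the path is augmenting.)
Flipping edges along this path would increase |M| from 1 to 2.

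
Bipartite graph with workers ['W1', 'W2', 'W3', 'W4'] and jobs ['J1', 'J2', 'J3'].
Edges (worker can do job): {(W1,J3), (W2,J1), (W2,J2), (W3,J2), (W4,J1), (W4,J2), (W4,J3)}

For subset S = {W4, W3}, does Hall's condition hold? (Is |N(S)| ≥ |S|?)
Yes: |N(S)| = 3, |S| = 2

Subset S = {W4, W3}
Neighbors N(S) = {J1, J2, J3}

|N(S)| = 3, |S| = 2
Hall's condition: |N(S)| ≥ |S| is satisfied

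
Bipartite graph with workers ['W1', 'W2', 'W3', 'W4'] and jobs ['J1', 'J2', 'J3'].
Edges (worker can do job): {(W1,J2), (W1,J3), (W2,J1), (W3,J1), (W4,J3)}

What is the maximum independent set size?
Maximum independent set = 4

By König's theorem:
- Min vertex cover = Max matching = 3
- Max independent set = Total vertices - Min vertex cover
- Max independent set = 7 - 3 = 4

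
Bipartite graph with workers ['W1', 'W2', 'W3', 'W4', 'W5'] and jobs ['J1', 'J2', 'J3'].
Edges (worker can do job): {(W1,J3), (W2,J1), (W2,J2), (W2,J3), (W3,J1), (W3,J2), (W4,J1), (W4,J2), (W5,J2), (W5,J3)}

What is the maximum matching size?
Maximum matching size = 3

Maximum matching: {(W3,J2), (W4,J1), (W5,J3)}
Size: 3

This assigns 3 workers to 3 distinct jobs.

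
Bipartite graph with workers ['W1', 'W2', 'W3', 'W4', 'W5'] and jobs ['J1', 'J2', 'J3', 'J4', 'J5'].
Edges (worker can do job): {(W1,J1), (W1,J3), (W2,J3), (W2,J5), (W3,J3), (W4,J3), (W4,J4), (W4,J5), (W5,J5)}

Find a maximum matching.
Matching: {(W1,J1), (W3,J3), (W4,J4), (W5,J5)}

Maximum matching (size 4):
  W1 → J1
  W3 → J3
  W4 → J4
  W5 → J5

Each worker is assigned to at most one job, and each job to at most one worker.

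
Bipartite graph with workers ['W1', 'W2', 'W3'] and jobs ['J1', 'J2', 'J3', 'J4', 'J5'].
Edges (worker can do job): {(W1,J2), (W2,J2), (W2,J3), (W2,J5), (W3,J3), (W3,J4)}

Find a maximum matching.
Matching: {(W1,J2), (W2,J3), (W3,J4)}

Maximum matching (size 3):
  W1 → J2
  W2 → J3
  W3 → J4

Each worker is assigned to at most one job, and each job to at most one worker.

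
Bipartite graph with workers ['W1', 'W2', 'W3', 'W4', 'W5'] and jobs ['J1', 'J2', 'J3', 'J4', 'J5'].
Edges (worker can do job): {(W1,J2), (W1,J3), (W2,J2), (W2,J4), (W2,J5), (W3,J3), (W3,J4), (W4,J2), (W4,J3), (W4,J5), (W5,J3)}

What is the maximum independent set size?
Maximum independent set = 6

By König's theorem:
- Min vertex cover = Max matching = 4
- Max independent set = Total vertices - Min vertex cover
- Max independent set = 10 - 4 = 6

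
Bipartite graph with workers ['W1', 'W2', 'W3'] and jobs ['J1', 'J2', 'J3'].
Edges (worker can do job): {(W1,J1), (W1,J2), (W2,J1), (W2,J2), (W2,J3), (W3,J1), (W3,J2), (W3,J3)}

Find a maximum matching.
Matching: {(W1,J1), (W2,J3), (W3,J2)}

Maximum matching (size 3):
  W1 → J1
  W2 → J3
  W3 → J2

Each worker is assigned to at most one job, and each job to at most one worker.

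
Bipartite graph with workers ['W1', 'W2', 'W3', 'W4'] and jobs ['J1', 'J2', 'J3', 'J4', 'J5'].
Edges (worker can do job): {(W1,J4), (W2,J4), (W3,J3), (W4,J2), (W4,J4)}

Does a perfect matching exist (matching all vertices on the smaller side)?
No, maximum matching has size 3 < 4

Maximum matching has size 3, need 4 for perfect matching.
Unmatched workers: ['W2']
Unmatched jobs: ['J5', 'J1']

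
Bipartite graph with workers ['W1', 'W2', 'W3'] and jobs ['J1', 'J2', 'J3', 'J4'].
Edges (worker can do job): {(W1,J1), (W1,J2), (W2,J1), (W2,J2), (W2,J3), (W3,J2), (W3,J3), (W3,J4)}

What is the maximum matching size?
Maximum matching size = 3

Maximum matching: {(W1,J1), (W2,J3), (W3,J2)}
Size: 3

This assigns 3 workers to 3 distinct jobs.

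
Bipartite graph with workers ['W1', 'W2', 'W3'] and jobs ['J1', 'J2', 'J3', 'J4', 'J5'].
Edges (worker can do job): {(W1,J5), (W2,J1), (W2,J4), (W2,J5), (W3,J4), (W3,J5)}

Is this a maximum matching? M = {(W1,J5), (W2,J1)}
No, size 2 is not maximum

Proposed matching has size 2.
Maximum matching size for this graph: 3.

This is NOT maximum - can be improved to size 3.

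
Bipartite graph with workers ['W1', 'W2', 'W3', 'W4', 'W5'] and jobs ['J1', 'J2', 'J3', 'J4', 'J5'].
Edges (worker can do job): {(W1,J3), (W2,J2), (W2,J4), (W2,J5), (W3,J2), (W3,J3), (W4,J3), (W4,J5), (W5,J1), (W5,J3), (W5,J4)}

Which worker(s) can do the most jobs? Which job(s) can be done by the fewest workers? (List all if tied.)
Most versatile: W2, W5 (3 jobs); Least covered: J1 (1 workers)

Worker degrees (jobs they can do): W1:1, W2:3, W3:2, W4:2, W5:3
Job degrees (workers who can do it): J1:1, J2:2, J3:4, J4:2, J5:2

Maximum worker degree is 3, achieved by: W2, W5
Minimum job degree is 1, achieved by: J1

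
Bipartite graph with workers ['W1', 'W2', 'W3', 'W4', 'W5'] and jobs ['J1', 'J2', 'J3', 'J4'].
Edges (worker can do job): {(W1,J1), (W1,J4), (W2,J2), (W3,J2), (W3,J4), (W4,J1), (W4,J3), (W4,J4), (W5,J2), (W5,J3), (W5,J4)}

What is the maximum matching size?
Maximum matching size = 4

Maximum matching: {(W2,J2), (W3,J4), (W4,J1), (W5,J3)}
Size: 4

This assigns 4 workers to 4 distinct jobs.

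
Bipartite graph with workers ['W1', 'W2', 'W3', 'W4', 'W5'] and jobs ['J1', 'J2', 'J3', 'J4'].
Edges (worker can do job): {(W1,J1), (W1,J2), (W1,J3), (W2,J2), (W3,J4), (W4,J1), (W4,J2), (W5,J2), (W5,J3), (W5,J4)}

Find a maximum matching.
Matching: {(W1,J3), (W3,J4), (W4,J1), (W5,J2)}

Maximum matching (size 4):
  W1 → J3
  W3 → J4
  W4 → J1
  W5 → J2

Each worker is assigned to at most one job, and each job to at most one worker.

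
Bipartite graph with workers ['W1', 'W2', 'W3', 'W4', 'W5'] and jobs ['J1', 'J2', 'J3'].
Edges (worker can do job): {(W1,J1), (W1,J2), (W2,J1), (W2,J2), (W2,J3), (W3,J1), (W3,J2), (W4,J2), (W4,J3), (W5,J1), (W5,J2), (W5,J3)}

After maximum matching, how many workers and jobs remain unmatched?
Unmatched: 2 workers, 0 jobs

Maximum matching size: 3
Workers: 5 total, 3 matched, 2 unmatched
Jobs: 3 total, 3 matched, 0 unmatched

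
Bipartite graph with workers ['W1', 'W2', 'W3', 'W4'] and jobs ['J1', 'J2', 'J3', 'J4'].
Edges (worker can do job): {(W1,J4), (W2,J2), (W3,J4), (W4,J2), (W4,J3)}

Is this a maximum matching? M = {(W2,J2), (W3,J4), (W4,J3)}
Yes, size 3 is maximum

Proposed matching has size 3.
Maximum matching size for this graph: 3.

This is a maximum matching.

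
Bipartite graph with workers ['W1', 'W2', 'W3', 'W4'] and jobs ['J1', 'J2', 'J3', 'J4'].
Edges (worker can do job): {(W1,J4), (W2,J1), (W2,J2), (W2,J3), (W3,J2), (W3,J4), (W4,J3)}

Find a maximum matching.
Matching: {(W1,J4), (W2,J1), (W3,J2), (W4,J3)}

Maximum matching (size 4):
  W1 → J4
  W2 → J1
  W3 → J2
  W4 → J3

Each worker is assigned to at most one job, and each job to at most one worker.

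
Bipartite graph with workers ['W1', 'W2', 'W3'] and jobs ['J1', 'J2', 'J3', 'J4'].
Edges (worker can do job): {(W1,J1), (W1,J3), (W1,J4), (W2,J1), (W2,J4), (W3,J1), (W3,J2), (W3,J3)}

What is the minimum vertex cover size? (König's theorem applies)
Minimum vertex cover size = 3

By König's theorem: in bipartite graphs,
min vertex cover = max matching = 3

Maximum matching has size 3, so minimum vertex cover also has size 3.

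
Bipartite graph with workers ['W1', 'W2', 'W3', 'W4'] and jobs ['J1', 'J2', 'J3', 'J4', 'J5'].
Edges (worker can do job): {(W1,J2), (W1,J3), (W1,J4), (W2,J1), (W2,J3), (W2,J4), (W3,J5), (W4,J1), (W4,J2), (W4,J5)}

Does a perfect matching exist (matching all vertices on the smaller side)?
Yes, perfect matching exists (size 4)

Perfect matching: {(W1,J4), (W2,J3), (W3,J5), (W4,J1)}
All 4 vertices on the smaller side are matched.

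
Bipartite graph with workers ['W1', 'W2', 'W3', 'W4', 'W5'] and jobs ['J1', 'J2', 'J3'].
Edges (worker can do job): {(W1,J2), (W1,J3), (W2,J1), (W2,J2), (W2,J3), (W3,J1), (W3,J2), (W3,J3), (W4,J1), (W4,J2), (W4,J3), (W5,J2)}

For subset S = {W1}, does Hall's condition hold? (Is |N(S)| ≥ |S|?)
Yes: |N(S)| = 2, |S| = 1

Subset S = {W1}
Neighbors N(S) = {J2, J3}

|N(S)| = 2, |S| = 1
Hall's condition: |N(S)| ≥ |S| is satisfied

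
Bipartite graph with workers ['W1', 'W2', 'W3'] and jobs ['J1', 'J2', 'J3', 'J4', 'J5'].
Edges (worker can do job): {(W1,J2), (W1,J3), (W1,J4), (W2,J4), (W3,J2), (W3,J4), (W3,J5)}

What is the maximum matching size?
Maximum matching size = 3

Maximum matching: {(W1,J3), (W2,J4), (W3,J2)}
Size: 3

This assigns 3 workers to 3 distinct jobs.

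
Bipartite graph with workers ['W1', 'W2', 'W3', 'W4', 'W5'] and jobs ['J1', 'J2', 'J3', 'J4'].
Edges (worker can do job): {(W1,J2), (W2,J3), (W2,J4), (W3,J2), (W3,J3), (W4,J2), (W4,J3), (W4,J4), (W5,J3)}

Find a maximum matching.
Matching: {(W2,J4), (W3,J3), (W4,J2)}

Maximum matching (size 3):
  W2 → J4
  W3 → J3
  W4 → J2

Each worker is assigned to at most one job, and each job to at most one worker.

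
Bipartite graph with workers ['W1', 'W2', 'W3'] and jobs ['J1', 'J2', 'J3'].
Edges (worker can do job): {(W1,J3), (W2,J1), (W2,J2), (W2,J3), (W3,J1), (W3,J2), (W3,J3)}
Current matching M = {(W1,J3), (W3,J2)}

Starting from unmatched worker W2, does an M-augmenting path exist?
Yes: W2 → J1

An M-augmenting path alternates non-matching / matching edges, starting and ending at unmatched vertices.
Path: W2 → J1
(J1 is unmatched in M, so the path is augmenting.)
Flipping edges along this path would increase |M| from 2 to 3.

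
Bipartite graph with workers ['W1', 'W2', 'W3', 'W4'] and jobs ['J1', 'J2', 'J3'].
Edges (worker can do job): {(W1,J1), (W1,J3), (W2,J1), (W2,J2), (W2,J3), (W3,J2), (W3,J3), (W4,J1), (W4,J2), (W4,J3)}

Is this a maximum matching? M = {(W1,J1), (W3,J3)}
No, size 2 is not maximum

Proposed matching has size 2.
Maximum matching size for this graph: 3.

This is NOT maximum - can be improved to size 3.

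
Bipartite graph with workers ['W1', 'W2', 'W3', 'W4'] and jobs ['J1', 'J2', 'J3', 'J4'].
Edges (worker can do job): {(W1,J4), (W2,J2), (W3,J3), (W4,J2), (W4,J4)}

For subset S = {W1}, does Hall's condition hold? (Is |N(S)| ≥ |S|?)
Yes: |N(S)| = 1, |S| = 1

Subset S = {W1}
Neighbors N(S) = {J4}

|N(S)| = 1, |S| = 1
Hall's condition: |N(S)| ≥ |S| is satisfied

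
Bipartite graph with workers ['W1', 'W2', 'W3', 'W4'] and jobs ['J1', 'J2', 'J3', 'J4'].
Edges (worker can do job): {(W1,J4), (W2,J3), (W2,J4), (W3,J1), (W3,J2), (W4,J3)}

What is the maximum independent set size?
Maximum independent set = 5

By König's theorem:
- Min vertex cover = Max matching = 3
- Max independent set = Total vertices - Min vertex cover
- Max independent set = 8 - 3 = 5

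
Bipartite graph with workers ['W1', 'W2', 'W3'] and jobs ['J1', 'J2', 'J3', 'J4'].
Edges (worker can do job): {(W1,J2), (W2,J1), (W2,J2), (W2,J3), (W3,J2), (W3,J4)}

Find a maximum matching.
Matching: {(W1,J2), (W2,J1), (W3,J4)}

Maximum matching (size 3):
  W1 → J2
  W2 → J1
  W3 → J4

Each worker is assigned to at most one job, and each job to at most one worker.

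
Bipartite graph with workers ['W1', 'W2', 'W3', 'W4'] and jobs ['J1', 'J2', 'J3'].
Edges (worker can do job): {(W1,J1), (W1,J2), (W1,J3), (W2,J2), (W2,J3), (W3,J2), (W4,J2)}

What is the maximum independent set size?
Maximum independent set = 4

By König's theorem:
- Min vertex cover = Max matching = 3
- Max independent set = Total vertices - Min vertex cover
- Max independent set = 7 - 3 = 4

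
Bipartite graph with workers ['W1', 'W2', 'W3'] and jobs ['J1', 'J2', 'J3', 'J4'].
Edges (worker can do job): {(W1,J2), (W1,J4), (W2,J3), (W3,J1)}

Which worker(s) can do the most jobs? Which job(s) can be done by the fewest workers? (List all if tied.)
Most versatile: W1 (2 jobs); Least covered: J1, J2, J3, J4 (1 workers)

Worker degrees (jobs they can do): W1:2, W2:1, W3:1
Job degrees (workers who can do it): J1:1, J2:1, J3:1, J4:1

Maximum worker degree is 2, achieved by: W1
Minimum job degree is 1, achieved by: J1, J2, J3, J4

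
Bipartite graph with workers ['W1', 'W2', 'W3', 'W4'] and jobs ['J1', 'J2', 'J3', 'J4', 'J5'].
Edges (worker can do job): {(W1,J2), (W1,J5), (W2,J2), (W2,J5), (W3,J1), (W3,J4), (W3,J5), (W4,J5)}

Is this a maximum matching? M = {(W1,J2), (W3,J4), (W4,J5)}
Yes, size 3 is maximum

Proposed matching has size 3.
Maximum matching size for this graph: 3.

This is a maximum matching.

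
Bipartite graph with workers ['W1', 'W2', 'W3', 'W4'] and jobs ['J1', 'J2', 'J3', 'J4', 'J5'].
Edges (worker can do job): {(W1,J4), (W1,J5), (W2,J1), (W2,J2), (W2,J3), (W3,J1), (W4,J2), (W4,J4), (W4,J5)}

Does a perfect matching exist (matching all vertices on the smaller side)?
Yes, perfect matching exists (size 4)

Perfect matching: {(W1,J4), (W2,J3), (W3,J1), (W4,J5)}
All 4 vertices on the smaller side are matched.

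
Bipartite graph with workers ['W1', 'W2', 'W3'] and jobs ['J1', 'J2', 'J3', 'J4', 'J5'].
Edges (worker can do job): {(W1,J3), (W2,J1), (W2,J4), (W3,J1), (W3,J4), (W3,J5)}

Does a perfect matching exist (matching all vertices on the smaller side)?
Yes, perfect matching exists (size 3)

Perfect matching: {(W1,J3), (W2,J1), (W3,J4)}
All 3 vertices on the smaller side are matched.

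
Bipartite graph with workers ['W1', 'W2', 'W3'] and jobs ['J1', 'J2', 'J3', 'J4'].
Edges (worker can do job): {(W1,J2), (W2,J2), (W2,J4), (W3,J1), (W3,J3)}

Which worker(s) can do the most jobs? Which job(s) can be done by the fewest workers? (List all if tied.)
Most versatile: W2, W3 (2 jobs); Least covered: J1, J3, J4 (1 workers)

Worker degrees (jobs they can do): W1:1, W2:2, W3:2
Job degrees (workers who can do it): J1:1, J2:2, J3:1, J4:1

Maximum worker degree is 2, achieved by: W2, W3
Minimum job degree is 1, achieved by: J1, J3, J4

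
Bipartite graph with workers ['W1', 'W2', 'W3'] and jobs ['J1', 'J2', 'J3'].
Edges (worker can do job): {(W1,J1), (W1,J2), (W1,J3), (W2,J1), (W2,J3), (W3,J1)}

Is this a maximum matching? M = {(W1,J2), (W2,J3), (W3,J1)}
Yes, size 3 is maximum

Proposed matching has size 3.
Maximum matching size for this graph: 3.

This is a maximum matching.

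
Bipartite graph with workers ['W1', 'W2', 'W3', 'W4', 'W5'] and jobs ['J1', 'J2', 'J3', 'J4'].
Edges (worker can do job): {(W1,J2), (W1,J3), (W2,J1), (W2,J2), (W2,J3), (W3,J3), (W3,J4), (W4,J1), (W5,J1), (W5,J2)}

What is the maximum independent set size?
Maximum independent set = 5

By König's theorem:
- Min vertex cover = Max matching = 4
- Max independent set = Total vertices - Min vertex cover
- Max independent set = 9 - 4 = 5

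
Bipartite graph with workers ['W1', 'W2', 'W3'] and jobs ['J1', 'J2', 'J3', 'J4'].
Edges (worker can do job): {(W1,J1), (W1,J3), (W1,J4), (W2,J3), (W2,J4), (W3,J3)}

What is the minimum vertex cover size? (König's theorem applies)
Minimum vertex cover size = 3

By König's theorem: in bipartite graphs,
min vertex cover = max matching = 3

Maximum matching has size 3, so minimum vertex cover also has size 3.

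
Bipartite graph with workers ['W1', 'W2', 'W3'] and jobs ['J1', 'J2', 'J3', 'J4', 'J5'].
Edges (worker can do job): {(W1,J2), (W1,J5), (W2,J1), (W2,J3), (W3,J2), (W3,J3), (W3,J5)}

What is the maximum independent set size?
Maximum independent set = 5

By König's theorem:
- Min vertex cover = Max matching = 3
- Max independent set = Total vertices - Min vertex cover
- Max independent set = 8 - 3 = 5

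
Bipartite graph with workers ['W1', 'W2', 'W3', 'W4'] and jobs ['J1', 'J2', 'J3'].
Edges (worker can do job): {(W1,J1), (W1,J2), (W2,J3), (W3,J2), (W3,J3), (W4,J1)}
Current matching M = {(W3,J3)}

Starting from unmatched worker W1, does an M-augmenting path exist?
Yes: W1 → J1

An M-augmenting path alternates non-matching / matching edges, starting and ending at unmatched vertices.
Path: W1 → J1
(J1 is unmatched in M, so the path is augmenting.)
Flipping edges along this path would increase |M| from 1 to 2.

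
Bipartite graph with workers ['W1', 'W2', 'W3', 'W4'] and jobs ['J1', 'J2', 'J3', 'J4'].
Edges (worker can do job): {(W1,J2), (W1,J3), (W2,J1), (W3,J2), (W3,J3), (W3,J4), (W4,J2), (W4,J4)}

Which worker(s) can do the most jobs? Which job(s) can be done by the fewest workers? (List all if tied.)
Most versatile: W3 (3 jobs); Least covered: J1 (1 workers)

Worker degrees (jobs they can do): W1:2, W2:1, W3:3, W4:2
Job degrees (workers who can do it): J1:1, J2:3, J3:2, J4:2

Maximum worker degree is 3, achieved by: W3
Minimum job degree is 1, achieved by: J1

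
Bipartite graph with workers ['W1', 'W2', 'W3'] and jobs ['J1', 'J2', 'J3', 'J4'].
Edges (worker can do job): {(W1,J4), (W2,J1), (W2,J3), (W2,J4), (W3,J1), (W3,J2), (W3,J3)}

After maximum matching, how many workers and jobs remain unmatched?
Unmatched: 0 workers, 1 jobs

Maximum matching size: 3
Workers: 3 total, 3 matched, 0 unmatched
Jobs: 4 total, 3 matched, 1 unmatched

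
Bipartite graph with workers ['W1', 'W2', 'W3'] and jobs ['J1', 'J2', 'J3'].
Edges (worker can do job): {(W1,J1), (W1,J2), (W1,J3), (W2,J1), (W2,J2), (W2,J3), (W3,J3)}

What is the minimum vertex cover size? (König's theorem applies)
Minimum vertex cover size = 3

By König's theorem: in bipartite graphs,
min vertex cover = max matching = 3

Maximum matching has size 3, so minimum vertex cover also has size 3.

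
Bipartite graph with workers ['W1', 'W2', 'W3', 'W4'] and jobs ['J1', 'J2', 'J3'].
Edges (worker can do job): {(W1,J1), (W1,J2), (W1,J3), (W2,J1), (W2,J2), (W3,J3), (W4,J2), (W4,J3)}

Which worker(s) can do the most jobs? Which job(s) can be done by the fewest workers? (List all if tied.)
Most versatile: W1 (3 jobs); Least covered: J1 (2 workers)

Worker degrees (jobs they can do): W1:3, W2:2, W3:1, W4:2
Job degrees (workers who can do it): J1:2, J2:3, J3:3

Maximum worker degree is 3, achieved by: W1
Minimum job degree is 2, achieved by: J1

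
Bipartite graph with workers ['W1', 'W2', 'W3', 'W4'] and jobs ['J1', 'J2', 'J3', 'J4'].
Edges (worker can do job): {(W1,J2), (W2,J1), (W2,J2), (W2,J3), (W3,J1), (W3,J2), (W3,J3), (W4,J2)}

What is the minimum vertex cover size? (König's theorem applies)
Minimum vertex cover size = 3

By König's theorem: in bipartite graphs,
min vertex cover = max matching = 3

Maximum matching has size 3, so minimum vertex cover also has size 3.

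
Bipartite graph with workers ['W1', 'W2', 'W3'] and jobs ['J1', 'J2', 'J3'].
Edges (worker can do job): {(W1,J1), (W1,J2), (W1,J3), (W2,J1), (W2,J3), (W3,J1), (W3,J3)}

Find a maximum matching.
Matching: {(W1,J2), (W2,J3), (W3,J1)}

Maximum matching (size 3):
  W1 → J2
  W2 → J3
  W3 → J1

Each worker is assigned to at most one job, and each job to at most one worker.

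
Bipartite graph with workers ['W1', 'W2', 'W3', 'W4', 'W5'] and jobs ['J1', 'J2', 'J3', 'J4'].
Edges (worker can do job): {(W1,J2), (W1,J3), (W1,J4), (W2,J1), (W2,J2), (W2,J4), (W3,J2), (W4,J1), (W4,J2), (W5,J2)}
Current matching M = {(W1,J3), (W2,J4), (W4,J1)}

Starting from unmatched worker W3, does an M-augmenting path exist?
Yes: W3 → J2

An M-augmenting path alternates non-matching / matching edges, starting and ending at unmatched vertices.
Path: W3 → J2
(J2 is unmatched in M, so the path is augmenting.)
Flipping edges along this path would increase |M| from 3 to 4.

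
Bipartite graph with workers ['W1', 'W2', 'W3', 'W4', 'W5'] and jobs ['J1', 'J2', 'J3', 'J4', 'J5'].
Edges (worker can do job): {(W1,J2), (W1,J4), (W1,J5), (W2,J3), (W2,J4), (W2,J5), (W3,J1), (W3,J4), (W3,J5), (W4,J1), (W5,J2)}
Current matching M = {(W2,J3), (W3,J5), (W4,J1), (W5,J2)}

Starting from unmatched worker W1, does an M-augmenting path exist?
Yes: W1 → J5 → W3 → J4

An M-augmenting path alternates non-matching / matching edges, starting and ending at unmatched vertices.
Path: W1 → J5 → W3 → J4
(J4 is unmatched in M, so the path is augmenting.)
Flipping edges along this path would increase |M| from 4 to 5.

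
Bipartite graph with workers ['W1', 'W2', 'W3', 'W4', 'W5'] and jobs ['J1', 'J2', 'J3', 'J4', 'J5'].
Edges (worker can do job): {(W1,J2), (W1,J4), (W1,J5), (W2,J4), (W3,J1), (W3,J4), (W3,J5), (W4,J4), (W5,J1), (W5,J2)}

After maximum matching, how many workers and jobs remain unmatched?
Unmatched: 1 workers, 1 jobs

Maximum matching size: 4
Workers: 5 total, 4 matched, 1 unmatched
Jobs: 5 total, 4 matched, 1 unmatched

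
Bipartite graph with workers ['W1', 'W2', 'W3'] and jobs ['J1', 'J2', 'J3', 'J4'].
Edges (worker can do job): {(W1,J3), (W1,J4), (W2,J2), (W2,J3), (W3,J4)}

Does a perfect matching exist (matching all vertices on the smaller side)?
Yes, perfect matching exists (size 3)

Perfect matching: {(W1,J3), (W2,J2), (W3,J4)}
All 3 vertices on the smaller side are matched.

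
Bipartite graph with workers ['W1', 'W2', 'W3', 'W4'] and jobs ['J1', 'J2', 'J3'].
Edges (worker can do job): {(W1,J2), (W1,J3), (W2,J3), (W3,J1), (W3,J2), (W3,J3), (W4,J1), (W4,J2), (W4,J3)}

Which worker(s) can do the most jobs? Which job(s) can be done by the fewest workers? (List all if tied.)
Most versatile: W3, W4 (3 jobs); Least covered: J1 (2 workers)

Worker degrees (jobs they can do): W1:2, W2:1, W3:3, W4:3
Job degrees (workers who can do it): J1:2, J2:3, J3:4

Maximum worker degree is 3, achieved by: W3, W4
Minimum job degree is 2, achieved by: J1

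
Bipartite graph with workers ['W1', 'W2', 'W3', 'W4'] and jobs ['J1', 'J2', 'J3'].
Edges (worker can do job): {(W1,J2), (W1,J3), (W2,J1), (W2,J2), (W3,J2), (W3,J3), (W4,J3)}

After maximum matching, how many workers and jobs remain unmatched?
Unmatched: 1 workers, 0 jobs

Maximum matching size: 3
Workers: 4 total, 3 matched, 1 unmatched
Jobs: 3 total, 3 matched, 0 unmatched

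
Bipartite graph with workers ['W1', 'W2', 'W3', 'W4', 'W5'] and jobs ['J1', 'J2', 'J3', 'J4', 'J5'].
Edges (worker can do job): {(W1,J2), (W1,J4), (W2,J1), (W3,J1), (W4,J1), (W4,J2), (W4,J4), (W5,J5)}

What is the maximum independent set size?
Maximum independent set = 6

By König's theorem:
- Min vertex cover = Max matching = 4
- Max independent set = Total vertices - Min vertex cover
- Max independent set = 10 - 4 = 6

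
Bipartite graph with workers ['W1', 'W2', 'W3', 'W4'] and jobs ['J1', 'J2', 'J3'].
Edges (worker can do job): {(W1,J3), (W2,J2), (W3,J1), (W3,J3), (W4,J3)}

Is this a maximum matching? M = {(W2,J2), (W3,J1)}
No, size 2 is not maximum

Proposed matching has size 2.
Maximum matching size for this graph: 3.

This is NOT maximum - can be improved to size 3.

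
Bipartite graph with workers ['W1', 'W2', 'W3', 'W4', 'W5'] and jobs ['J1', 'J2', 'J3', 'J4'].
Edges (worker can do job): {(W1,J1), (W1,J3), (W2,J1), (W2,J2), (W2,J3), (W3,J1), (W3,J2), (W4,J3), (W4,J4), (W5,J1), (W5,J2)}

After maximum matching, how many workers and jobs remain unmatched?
Unmatched: 1 workers, 0 jobs

Maximum matching size: 4
Workers: 5 total, 4 matched, 1 unmatched
Jobs: 4 total, 4 matched, 0 unmatched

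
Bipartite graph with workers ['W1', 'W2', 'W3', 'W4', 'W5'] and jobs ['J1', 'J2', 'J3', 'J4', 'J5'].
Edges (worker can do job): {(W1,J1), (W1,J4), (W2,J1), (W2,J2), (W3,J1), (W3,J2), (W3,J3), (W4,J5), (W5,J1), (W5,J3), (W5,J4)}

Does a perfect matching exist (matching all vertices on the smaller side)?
Yes, perfect matching exists (size 5)

Perfect matching: {(W1,J1), (W2,J2), (W3,J3), (W4,J5), (W5,J4)}
All 5 vertices on the smaller side are matched.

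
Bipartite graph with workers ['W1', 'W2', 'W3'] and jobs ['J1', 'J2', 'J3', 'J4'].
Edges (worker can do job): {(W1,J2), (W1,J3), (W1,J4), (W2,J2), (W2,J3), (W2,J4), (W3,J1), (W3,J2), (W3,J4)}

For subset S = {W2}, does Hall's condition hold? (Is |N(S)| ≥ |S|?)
Yes: |N(S)| = 3, |S| = 1

Subset S = {W2}
Neighbors N(S) = {J2, J3, J4}

|N(S)| = 3, |S| = 1
Hall's condition: |N(S)| ≥ |S| is satisfied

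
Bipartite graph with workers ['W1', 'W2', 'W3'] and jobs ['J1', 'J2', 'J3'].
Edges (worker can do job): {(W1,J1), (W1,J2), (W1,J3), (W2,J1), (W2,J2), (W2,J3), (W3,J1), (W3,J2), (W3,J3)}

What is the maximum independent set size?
Maximum independent set = 3

By König's theorem:
- Min vertex cover = Max matching = 3
- Max independent set = Total vertices - Min vertex cover
- Max independent set = 6 - 3 = 3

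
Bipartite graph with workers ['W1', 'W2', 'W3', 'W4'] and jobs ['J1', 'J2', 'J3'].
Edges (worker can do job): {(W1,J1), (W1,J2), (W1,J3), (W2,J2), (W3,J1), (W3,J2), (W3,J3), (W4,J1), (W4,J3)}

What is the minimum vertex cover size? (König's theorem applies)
Minimum vertex cover size = 3

By König's theorem: in bipartite graphs,
min vertex cover = max matching = 3

Maximum matching has size 3, so minimum vertex cover also has size 3.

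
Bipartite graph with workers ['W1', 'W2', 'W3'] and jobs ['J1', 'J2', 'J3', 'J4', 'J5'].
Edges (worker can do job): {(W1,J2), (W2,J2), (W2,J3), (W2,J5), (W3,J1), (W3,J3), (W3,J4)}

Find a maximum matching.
Matching: {(W1,J2), (W2,J5), (W3,J1)}

Maximum matching (size 3):
  W1 → J2
  W2 → J5
  W3 → J1

Each worker is assigned to at most one job, and each job to at most one worker.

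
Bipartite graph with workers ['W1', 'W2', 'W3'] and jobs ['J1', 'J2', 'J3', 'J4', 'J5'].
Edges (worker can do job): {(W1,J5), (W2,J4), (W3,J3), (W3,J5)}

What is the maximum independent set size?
Maximum independent set = 5

By König's theorem:
- Min vertex cover = Max matching = 3
- Max independent set = Total vertices - Min vertex cover
- Max independent set = 8 - 3 = 5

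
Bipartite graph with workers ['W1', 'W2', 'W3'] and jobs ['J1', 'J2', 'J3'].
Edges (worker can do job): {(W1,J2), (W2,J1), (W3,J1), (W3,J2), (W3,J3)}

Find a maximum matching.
Matching: {(W1,J2), (W2,J1), (W3,J3)}

Maximum matching (size 3):
  W1 → J2
  W2 → J1
  W3 → J3

Each worker is assigned to at most one job, and each job to at most one worker.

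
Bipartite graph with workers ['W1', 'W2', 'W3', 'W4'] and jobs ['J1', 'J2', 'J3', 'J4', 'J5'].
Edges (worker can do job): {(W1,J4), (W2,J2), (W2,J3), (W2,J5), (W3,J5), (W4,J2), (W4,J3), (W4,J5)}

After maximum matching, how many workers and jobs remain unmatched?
Unmatched: 0 workers, 1 jobs

Maximum matching size: 4
Workers: 4 total, 4 matched, 0 unmatched
Jobs: 5 total, 4 matched, 1 unmatched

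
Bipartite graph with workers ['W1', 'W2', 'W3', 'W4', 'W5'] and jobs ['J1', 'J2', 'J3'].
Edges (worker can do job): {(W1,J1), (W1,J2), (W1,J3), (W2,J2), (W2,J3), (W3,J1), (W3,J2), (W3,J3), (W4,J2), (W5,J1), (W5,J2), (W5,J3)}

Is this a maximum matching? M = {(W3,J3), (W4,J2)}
No, size 2 is not maximum

Proposed matching has size 2.
Maximum matching size for this graph: 3.

This is NOT maximum - can be improved to size 3.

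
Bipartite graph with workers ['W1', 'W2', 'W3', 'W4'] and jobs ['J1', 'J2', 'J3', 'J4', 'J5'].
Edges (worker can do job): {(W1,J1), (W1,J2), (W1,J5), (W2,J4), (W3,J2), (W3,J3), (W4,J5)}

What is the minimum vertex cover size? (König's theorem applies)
Minimum vertex cover size = 4

By König's theorem: in bipartite graphs,
min vertex cover = max matching = 4

Maximum matching has size 4, so minimum vertex cover also has size 4.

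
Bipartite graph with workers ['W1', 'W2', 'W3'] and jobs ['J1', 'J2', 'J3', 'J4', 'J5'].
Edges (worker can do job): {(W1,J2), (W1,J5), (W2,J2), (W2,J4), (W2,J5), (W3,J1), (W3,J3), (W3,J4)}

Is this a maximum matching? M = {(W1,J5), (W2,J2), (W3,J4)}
Yes, size 3 is maximum

Proposed matching has size 3.
Maximum matching size for this graph: 3.

This is a maximum matching.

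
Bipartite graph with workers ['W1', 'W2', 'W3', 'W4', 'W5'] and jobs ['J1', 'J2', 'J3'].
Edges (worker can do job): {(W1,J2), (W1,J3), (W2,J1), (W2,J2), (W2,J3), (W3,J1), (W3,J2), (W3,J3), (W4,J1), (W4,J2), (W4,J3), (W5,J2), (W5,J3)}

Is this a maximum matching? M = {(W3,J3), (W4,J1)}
No, size 2 is not maximum

Proposed matching has size 2.
Maximum matching size for this graph: 3.

This is NOT maximum - can be improved to size 3.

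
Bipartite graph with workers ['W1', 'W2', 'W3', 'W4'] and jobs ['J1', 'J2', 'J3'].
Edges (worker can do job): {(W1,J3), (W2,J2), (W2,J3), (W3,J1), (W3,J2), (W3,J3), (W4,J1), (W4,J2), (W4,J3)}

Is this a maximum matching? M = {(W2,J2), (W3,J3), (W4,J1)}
Yes, size 3 is maximum

Proposed matching has size 3.
Maximum matching size for this graph: 3.

This is a maximum matching.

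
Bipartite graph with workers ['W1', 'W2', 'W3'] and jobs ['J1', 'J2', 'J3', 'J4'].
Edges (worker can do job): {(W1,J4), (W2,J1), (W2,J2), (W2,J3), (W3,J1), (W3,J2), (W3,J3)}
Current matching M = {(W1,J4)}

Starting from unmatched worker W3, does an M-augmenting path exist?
Yes: W3 → J3

An M-augmenting path alternates non-matching / matching edges, starting and ending at unmatched vertices.
Path: W3 → J3
(J3 is unmatched in M, so the path is augmenting.)
Flipping edges along this path would increase |M| from 1 to 2.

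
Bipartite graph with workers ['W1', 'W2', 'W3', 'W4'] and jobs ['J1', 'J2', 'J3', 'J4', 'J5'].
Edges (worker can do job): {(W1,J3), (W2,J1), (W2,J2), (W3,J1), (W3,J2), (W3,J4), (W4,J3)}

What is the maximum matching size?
Maximum matching size = 3

Maximum matching: {(W2,J1), (W3,J2), (W4,J3)}
Size: 3

This assigns 3 workers to 3 distinct jobs.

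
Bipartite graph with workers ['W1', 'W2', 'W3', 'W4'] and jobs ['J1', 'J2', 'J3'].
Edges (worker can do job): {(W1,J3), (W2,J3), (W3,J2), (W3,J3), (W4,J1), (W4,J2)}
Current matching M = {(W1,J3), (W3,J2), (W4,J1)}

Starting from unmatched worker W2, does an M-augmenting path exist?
No augmenting path from W2

Alternating search from W2 reaches jobs: {J3}.
Every reachable job is already matched in M, and following those matched edges back to workers exposes no further unvisited jobs.
No M-augmenting path from W2 exists.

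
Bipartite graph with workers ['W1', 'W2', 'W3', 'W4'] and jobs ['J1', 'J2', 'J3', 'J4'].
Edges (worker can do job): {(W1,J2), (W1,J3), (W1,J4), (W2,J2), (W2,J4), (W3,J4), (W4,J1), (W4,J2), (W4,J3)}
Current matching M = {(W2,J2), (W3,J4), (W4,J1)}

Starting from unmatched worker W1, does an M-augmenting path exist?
Yes: W1 → J3

An M-augmenting path alternates non-matching / matching edges, starting and ending at unmatched vertices.
Path: W1 → J3
(J3 is unmatched in M, so the path is augmenting.)
Flipping edges along this path would increase |M| from 3 to 4.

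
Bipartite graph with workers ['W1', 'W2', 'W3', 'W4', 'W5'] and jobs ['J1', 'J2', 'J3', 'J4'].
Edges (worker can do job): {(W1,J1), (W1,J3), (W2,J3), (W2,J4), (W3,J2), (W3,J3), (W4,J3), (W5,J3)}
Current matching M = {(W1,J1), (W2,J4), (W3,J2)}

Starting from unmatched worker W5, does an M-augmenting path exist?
Yes: W5 → J3

An M-augmenting path alternates non-matching / matching edges, starting and ending at unmatched vertices.
Path: W5 → J3
(J3 is unmatched in M, so the path is augmenting.)
Flipping edges along this path would increase |M| from 3 to 4.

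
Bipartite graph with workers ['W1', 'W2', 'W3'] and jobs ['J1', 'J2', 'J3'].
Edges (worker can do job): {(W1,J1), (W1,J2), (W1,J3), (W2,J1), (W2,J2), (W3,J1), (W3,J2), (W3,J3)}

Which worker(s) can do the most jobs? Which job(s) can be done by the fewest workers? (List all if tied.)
Most versatile: W1, W3 (3 jobs); Least covered: J3 (2 workers)

Worker degrees (jobs they can do): W1:3, W2:2, W3:3
Job degrees (workers who can do it): J1:3, J2:3, J3:2

Maximum worker degree is 3, achieved by: W1, W3
Minimum job degree is 2, achieved by: J3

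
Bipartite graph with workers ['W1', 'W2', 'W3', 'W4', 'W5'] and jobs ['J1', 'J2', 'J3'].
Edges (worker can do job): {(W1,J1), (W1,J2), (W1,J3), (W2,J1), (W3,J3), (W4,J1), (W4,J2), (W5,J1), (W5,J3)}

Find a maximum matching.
Matching: {(W3,J3), (W4,J2), (W5,J1)}

Maximum matching (size 3):
  W3 → J3
  W4 → J2
  W5 → J1

Each worker is assigned to at most one job, and each job to at most one worker.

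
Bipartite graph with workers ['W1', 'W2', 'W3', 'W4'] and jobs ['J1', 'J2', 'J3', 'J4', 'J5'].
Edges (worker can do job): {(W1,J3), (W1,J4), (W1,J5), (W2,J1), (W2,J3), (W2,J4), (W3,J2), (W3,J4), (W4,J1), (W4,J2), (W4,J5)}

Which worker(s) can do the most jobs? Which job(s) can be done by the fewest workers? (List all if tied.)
Most versatile: W1, W2, W4 (3 jobs); Least covered: J1, J2, J3, J5 (2 workers)

Worker degrees (jobs they can do): W1:3, W2:3, W3:2, W4:3
Job degrees (workers who can do it): J1:2, J2:2, J3:2, J4:3, J5:2

Maximum worker degree is 3, achieved by: W1, W2, W4
Minimum job degree is 2, achieved by: J1, J2, J3, J5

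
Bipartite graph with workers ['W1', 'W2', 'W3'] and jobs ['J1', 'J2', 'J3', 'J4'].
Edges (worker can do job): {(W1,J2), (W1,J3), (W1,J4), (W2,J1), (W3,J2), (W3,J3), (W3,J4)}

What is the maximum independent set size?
Maximum independent set = 4

By König's theorem:
- Min vertex cover = Max matching = 3
- Max independent set = Total vertices - Min vertex cover
- Max independent set = 7 - 3 = 4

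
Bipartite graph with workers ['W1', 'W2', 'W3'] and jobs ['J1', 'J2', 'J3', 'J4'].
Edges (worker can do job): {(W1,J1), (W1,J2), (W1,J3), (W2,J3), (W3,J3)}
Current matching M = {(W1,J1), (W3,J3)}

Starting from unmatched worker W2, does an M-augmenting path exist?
No augmenting path from W2

Alternating search from W2 reaches jobs: {J3}.
Every reachable job is already matched in M, and following those matched edges back to workers exposes no further unvisited jobs.
No M-augmenting path from W2 exists.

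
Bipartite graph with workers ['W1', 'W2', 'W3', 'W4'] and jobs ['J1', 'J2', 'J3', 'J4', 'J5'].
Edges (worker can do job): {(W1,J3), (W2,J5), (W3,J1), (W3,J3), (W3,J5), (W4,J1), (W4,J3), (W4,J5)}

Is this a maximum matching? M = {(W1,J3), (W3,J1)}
No, size 2 is not maximum

Proposed matching has size 2.
Maximum matching size for this graph: 3.

This is NOT maximum - can be improved to size 3.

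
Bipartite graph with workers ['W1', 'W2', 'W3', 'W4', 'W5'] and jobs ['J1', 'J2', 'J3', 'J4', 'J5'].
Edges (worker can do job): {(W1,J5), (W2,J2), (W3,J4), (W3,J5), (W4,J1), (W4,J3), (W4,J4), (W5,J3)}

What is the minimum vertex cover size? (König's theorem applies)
Minimum vertex cover size = 5

By König's theorem: in bipartite graphs,
min vertex cover = max matching = 5

Maximum matching has size 5, so minimum vertex cover also has size 5.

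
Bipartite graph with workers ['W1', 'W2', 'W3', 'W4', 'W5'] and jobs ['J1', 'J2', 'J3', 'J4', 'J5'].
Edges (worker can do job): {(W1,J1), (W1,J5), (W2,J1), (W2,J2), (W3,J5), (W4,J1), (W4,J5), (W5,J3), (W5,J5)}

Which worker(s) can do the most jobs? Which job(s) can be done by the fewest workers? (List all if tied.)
Most versatile: W1, W2, W4, W5 (2 jobs); Least covered: J4 (0 workers)

Worker degrees (jobs they can do): W1:2, W2:2, W3:1, W4:2, W5:2
Job degrees (workers who can do it): J1:3, J2:1, J3:1, J4:0, J5:4

Maximum worker degree is 2, achieved by: W1, W2, W4, W5
Minimum job degree is 0, achieved by: J4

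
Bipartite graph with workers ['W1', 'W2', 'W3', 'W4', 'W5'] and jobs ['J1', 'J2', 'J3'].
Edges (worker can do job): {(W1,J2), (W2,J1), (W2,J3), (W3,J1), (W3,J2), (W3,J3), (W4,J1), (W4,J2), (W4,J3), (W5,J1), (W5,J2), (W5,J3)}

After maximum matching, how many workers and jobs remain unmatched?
Unmatched: 2 workers, 0 jobs

Maximum matching size: 3
Workers: 5 total, 3 matched, 2 unmatched
Jobs: 3 total, 3 matched, 0 unmatched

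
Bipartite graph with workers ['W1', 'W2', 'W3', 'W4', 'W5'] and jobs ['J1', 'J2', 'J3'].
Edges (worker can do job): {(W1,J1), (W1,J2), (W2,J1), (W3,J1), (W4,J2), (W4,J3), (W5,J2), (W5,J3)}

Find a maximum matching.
Matching: {(W3,J1), (W4,J2), (W5,J3)}

Maximum matching (size 3):
  W3 → J1
  W4 → J2
  W5 → J3

Each worker is assigned to at most one job, and each job to at most one worker.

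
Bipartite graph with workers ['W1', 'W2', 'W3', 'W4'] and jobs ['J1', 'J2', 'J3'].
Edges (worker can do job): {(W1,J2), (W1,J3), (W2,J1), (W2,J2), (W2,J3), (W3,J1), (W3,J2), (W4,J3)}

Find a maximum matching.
Matching: {(W2,J1), (W3,J2), (W4,J3)}

Maximum matching (size 3):
  W2 → J1
  W3 → J2
  W4 → J3

Each worker is assigned to at most one job, and each job to at most one worker.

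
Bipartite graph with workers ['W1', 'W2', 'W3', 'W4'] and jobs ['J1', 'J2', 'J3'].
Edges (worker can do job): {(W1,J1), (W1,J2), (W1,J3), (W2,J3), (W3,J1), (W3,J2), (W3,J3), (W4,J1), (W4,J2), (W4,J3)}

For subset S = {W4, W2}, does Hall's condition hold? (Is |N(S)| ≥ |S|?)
Yes: |N(S)| = 3, |S| = 2

Subset S = {W4, W2}
Neighbors N(S) = {J1, J2, J3}

|N(S)| = 3, |S| = 2
Hall's condition: |N(S)| ≥ |S| is satisfied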